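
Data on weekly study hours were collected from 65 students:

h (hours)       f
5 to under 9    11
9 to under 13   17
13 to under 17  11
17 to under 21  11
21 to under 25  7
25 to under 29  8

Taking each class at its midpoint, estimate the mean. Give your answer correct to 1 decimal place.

15.6

Midpoints: 7, 11, 15, 19, 23, 27
Σfm = 11×7 + 17×11 + 11×15 + 11×19 + 7×23 + 8×27 = 1015
n = Σf = 65
Mean = 1015 / 65 = 15.6154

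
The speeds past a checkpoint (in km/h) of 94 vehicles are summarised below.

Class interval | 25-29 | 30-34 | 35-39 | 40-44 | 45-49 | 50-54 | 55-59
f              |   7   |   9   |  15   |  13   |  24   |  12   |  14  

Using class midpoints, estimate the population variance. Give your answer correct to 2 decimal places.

79.31

Midpoints: 27, 32, 37, 42, 47, 52, 57
n = 94, Σfm = 4128, mean = 43.9149
Σfm² = 188736
Σf(m − x̄)² = Σfm² − (Σfm)²/n = 188736 − 4128²/94 = 7455.3191
Population variance = 7455.3191 / 94 = 79.3119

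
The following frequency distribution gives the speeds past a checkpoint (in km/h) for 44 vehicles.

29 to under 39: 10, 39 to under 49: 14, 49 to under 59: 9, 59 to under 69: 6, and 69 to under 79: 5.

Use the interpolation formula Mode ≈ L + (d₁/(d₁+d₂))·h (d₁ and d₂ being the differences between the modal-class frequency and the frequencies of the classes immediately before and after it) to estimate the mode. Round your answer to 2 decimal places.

Modal class: 39 to under 49 (highest frequency 14).
d₁ = 14 − 10 = 4, d₂ = 14 − 9 = 5
Mode ≈ 39 + (4/(4+5)) × 10 = 39 + 4.4444 = 43.4444

43.44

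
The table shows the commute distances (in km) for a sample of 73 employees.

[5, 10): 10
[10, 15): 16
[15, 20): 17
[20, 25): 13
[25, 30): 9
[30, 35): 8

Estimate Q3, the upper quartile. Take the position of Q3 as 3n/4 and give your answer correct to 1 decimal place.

24.5

Cumulative frequencies: 10, 26, 43, 56, 65, 73
n = 73; position = 3n/4 = 54.75.
This falls in the class [20, 25): L = 20, F = 43, f = 13, h = 5.
Upper quartile ≈ 20 + ((54.75 − 43) / 13) × 5 = 24.5192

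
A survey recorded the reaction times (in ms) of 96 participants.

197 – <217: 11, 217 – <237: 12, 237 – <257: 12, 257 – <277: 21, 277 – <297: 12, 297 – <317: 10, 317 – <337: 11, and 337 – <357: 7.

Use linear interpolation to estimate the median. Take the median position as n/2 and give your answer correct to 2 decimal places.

Cumulative frequencies: 11, 23, 35, 56, 68, 78, 89, 96
n = 96; position = n/2 = 48.
This falls in the class 257 – <277: L = 257, F = 35, f = 21, h = 20.
Median ≈ 257 + ((48 − 35) / 21) × 20 = 269.3810

269.38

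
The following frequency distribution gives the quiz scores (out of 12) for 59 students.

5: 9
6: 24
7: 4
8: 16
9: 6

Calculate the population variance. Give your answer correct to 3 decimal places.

1.639

Values: 5, 6, 7, 8, 9
n = 59, Σfx = 399, mean = 6.7627
Σfx² = 2795
Σf(x − x̄)² = Σfx² − (Σfx)²/n = 2795 − 399²/59 = 96.6780
Population variance = 96.6780 / 59 = 1.6386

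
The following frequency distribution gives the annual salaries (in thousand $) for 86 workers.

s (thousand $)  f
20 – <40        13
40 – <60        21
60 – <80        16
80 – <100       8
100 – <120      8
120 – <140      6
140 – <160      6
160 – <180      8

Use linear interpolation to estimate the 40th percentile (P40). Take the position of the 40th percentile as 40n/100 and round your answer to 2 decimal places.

Cumulative frequencies: 13, 34, 50, 58, 66, 72, 78, 86
n = 86; position = 40n/100 = 34.4.
This falls in the class 60 – <80: L = 60, F = 34, f = 16, h = 20.
40th percentile ≈ 60 + ((34.4 − 34) / 16) × 20 = 60.5000

60.50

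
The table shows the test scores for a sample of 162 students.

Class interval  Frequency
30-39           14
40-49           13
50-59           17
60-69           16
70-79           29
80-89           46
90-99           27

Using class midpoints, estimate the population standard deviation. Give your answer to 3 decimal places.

18.700

Midpoints: 34.5, 44.5, 54.5, 64.5, 74.5, 84.5, 94.5
n = 162, Σfm = 11619, mean = 71.7222
Σfm² = 889990.5
Σf(m − x̄)² = Σfm² − (Σfm)²/n = 889990.5 − 11619²/162 = 56650.0000
Population variance = 56650.0000 / 162 = 349.6914
Standard deviation = √349.6914 = 18.7000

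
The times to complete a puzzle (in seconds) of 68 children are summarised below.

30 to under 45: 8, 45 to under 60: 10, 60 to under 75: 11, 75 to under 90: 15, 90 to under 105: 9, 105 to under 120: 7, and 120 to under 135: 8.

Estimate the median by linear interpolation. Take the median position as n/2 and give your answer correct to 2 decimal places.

80.00

Cumulative frequencies: 8, 18, 29, 44, 53, 60, 68
n = 68; position = n/2 = 34.
This falls in the class 75 to under 90: L = 75, F = 29, f = 15, h = 15.
Median ≈ 75 + ((34 − 29) / 15) × 15 = 80.0000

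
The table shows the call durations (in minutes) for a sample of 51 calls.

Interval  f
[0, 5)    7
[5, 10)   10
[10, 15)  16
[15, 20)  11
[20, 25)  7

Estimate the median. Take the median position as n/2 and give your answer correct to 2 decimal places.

12.66

Cumulative frequencies: 7, 17, 33, 44, 51
n = 51; position = n/2 = 25.5.
This falls in the class [10, 15): L = 10, F = 17, f = 16, h = 5.
Median ≈ 10 + ((25.5 − 17) / 16) × 5 = 12.6562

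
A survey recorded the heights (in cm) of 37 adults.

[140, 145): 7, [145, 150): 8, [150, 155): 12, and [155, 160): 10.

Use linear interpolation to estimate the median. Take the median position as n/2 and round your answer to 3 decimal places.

Cumulative frequencies: 7, 15, 27, 37
n = 37; position = n/2 = 18.5.
This falls in the class [150, 155): L = 150, F = 15, f = 12, h = 5.
Median ≈ 150 + ((18.5 − 15) / 12) × 5 = 151.4583

151.458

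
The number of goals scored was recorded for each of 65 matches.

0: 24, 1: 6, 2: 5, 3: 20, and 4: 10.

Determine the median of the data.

Cumulative frequencies: 24, 30, 35, 55, 65
n = 65, so the median is the value in position (n+1)/2 = 33.
Position 33 falls at value 2.

2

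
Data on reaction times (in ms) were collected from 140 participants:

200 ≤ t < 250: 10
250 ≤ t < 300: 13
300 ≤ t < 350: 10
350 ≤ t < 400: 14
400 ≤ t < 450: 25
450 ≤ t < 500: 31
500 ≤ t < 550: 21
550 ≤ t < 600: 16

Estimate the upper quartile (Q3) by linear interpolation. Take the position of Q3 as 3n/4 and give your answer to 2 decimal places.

Cumulative frequencies: 10, 23, 33, 47, 72, 103, 124, 140
n = 140; position = 3n/4 = 105.
This falls in the class 500 ≤ t < 550: L = 500, F = 103, f = 21, h = 50.
Upper quartile ≈ 500 + ((105 − 103) / 21) × 50 = 504.7619

504.76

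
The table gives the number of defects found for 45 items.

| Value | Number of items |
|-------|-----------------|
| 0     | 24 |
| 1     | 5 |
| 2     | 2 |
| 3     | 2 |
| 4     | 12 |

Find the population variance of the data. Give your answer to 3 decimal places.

Values: 0, 1, 2, 3, 4
n = 45, Σfx = 63, mean = 1.4000
Σfx² = 223
Σf(x − x̄)² = Σfx² − (Σfx)²/n = 223 − 63²/45 = 134.8000
Population variance = 134.8000 / 45 = 2.9956

2.996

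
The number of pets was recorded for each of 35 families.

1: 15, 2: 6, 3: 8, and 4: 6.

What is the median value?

Cumulative frequencies: 15, 21, 29, 35
n = 35, so the median is the value in position (n+1)/2 = 18.
Position 18 falls at value 2.

2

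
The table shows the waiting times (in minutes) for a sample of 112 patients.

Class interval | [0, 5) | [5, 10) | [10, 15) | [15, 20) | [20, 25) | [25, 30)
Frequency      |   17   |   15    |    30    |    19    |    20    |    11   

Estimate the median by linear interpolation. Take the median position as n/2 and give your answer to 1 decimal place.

Cumulative frequencies: 17, 32, 62, 81, 101, 112
n = 112; position = n/2 = 56.
This falls in the class [10, 15): L = 10, F = 32, f = 30, h = 5.
Median ≈ 10 + ((56 − 32) / 30) × 5 = 14.0000

14.0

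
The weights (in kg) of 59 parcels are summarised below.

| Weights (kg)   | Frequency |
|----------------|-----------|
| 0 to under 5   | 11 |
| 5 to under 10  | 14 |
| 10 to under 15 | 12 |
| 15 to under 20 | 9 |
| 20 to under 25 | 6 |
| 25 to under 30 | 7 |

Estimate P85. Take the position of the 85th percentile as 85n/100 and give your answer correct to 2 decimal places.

23.46

Cumulative frequencies: 11, 25, 37, 46, 52, 59
n = 59; position = 85n/100 = 50.15.
This falls in the class 20 to under 25: L = 20, F = 46, f = 6, h = 5.
85th percentile ≈ 20 + ((50.15 − 46) / 6) × 5 = 23.4583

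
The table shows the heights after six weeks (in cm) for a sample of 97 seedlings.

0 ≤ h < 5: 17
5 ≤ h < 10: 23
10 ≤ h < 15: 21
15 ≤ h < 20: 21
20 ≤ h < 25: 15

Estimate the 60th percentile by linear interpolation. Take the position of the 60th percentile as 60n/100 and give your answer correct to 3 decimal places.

Cumulative frequencies: 17, 40, 61, 82, 97
n = 97; position = 60n/100 = 58.2.
This falls in the class 10 ≤ h < 15: L = 10, F = 40, f = 21, h = 5.
60th percentile ≈ 10 + ((58.2 − 40) / 21) × 5 = 14.3333

14.333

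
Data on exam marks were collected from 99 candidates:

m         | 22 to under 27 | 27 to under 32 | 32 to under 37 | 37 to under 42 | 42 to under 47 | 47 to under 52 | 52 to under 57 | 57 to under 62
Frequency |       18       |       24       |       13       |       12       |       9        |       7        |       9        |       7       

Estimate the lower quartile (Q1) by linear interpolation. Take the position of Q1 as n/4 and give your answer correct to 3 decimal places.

28.406

Cumulative frequencies: 18, 42, 55, 67, 76, 83, 92, 99
n = 99; position = n/4 = 24.75.
This falls in the class 27 to under 32: L = 27, F = 18, f = 24, h = 5.
Lower quartile ≈ 27 + ((24.75 − 18) / 24) × 5 = 28.4062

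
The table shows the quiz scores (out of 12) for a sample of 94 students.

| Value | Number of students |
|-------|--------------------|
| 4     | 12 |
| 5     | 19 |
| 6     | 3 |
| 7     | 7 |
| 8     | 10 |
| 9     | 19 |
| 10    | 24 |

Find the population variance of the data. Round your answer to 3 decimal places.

Values: 4, 5, 6, 7, 8, 9, 10
n = 94, Σfx = 701, mean = 7.4574
Σfx² = 5697
Σf(x − x̄)² = Σfx² − (Σfx)²/n = 5697 − 701²/94 = 469.3298
Population variance = 469.3298 / 94 = 4.9929

4.993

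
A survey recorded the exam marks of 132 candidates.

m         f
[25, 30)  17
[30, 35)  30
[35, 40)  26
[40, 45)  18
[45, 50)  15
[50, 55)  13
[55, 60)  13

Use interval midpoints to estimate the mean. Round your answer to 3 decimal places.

Midpoints: 27.5, 32.5, 37.5, 42.5, 47.5, 52.5, 57.5
Σfm = 17×27.5 + 30×32.5 + 26×37.5 + 18×42.5 + 15×47.5 + 13×52.5 + 13×57.5 = 5325
n = Σf = 132
Mean = 5325 / 132 = 40.3409

40.341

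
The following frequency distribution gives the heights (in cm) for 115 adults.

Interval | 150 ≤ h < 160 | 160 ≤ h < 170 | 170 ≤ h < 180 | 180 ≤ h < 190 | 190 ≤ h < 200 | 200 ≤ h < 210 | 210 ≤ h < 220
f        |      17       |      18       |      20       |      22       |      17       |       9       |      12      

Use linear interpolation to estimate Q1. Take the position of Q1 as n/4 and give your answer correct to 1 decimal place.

166.5

Cumulative frequencies: 17, 35, 55, 77, 94, 103, 115
n = 115; position = n/4 = 28.75.
This falls in the class 160 ≤ h < 170: L = 160, F = 17, f = 18, h = 10.
Lower quartile ≈ 160 + ((28.75 − 17) / 18) × 10 = 166.5278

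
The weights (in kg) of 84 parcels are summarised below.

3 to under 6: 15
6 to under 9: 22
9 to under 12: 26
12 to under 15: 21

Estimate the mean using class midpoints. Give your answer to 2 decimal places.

9.39

Midpoints: 4.5, 7.5, 10.5, 13.5
Σfm = 15×4.5 + 22×7.5 + 26×10.5 + 21×13.5 = 789
n = Σf = 84
Mean = 789 / 84 = 9.3929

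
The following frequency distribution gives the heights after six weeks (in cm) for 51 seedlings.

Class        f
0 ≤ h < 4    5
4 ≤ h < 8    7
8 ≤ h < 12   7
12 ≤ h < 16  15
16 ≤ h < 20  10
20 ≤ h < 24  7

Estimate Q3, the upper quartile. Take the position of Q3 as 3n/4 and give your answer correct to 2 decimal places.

Cumulative frequencies: 5, 12, 19, 34, 44, 51
n = 51; position = 3n/4 = 38.25.
This falls in the class 16 ≤ h < 20: L = 16, F = 34, f = 10, h = 4.
Upper quartile ≈ 16 + ((38.25 − 34) / 10) × 4 = 17.7000

17.70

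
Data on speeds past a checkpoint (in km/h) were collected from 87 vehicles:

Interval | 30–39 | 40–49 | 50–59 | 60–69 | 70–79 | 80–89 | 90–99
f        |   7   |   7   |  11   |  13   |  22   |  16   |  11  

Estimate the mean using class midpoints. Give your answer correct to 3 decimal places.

Midpoints: 34.5, 44.5, 54.5, 64.5, 74.5, 84.5, 94.5
Σfm = 7×34.5 + 7×44.5 + 11×54.5 + 13×64.5 + 22×74.5 + 16×84.5 + 11×94.5 = 6021.5
n = Σf = 87
Mean = 6021.5 / 87 = 69.2126

69.213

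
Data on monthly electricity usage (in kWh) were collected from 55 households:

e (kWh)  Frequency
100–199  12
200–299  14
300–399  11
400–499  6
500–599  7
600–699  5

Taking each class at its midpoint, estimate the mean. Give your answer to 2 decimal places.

Midpoints: 149.5, 249.5, 349.5, 449.5, 549.5, 649.5
Σfm = 12×149.5 + 14×249.5 + 11×349.5 + 6×449.5 + 7×549.5 + 5×649.5 = 18922.5
n = Σf = 55
Mean = 18922.5 / 55 = 344.0455

344.05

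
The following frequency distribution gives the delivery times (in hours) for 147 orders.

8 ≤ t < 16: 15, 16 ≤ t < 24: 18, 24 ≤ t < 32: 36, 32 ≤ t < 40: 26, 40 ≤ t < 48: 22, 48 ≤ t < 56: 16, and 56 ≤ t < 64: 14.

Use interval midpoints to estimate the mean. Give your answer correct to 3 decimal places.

34.857

Midpoints: 12, 20, 28, 36, 44, 52, 60
Σfm = 15×12 + 18×20 + 36×28 + 26×36 + 22×44 + 16×52 + 14×60 = 5124
n = Σf = 147
Mean = 5124 / 147 = 34.8571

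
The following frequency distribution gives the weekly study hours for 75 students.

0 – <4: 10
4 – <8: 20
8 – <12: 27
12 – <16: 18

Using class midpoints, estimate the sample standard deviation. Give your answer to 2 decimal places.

Midpoints: 2, 6, 10, 14
n = 75, Σfm = 662, mean = 8.8267
Σfm² = 6988
Σf(m − x̄)² = Σfm² − (Σfm)²/n = 6988 − 662²/75 = 1144.7467
Sample variance = 1144.7467 / 74 = 15.4695
Standard deviation = √15.4695 = 3.9331

3.93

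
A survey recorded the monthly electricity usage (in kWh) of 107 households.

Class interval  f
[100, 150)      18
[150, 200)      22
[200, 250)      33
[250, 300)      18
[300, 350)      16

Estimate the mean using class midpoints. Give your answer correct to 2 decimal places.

Midpoints: 125, 175, 225, 275, 325
Σfm = 18×125 + 22×175 + 33×225 + 18×275 + 16×325 = 23675
n = Σf = 107
Mean = 23675 / 107 = 221.2617

221.26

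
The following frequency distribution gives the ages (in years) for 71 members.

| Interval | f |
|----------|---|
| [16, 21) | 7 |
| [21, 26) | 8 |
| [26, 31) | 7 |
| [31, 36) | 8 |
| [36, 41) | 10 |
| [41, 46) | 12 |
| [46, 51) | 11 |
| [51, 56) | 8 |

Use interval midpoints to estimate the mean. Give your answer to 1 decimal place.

Midpoints: 18.5, 23.5, 28.5, 33.5, 38.5, 43.5, 48.5, 53.5
Σfm = 7×18.5 + 8×23.5 + 7×28.5 + 8×33.5 + 10×38.5 + 12×43.5 + 11×48.5 + 8×53.5 = 2653.5
n = Σf = 71
Mean = 2653.5 / 71 = 37.3732

37.4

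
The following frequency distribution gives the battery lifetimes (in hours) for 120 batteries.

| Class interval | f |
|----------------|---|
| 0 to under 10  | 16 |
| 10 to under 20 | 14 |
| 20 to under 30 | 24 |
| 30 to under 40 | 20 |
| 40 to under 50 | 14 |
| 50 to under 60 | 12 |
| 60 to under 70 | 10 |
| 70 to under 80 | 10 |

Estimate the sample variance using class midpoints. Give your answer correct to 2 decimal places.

Midpoints: 5, 15, 25, 35, 45, 55, 65, 75
n = 120, Σfm = 4280, mean = 35.6667
Σfm² = 206200
Σf(m − x̄)² = Σfm² − (Σfm)²/n = 206200 − 4280²/120 = 53546.6667
Sample variance = 53546.6667 / 119 = 449.9720

449.97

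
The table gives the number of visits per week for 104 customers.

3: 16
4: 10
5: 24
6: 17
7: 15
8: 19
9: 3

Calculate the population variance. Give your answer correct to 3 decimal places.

3.051

Values: 3, 4, 5, 6, 7, 8, 9
n = 104, Σfx = 594, mean = 5.7115
Σfx² = 3710
Σf(x − x̄)² = Σfx² − (Σfx)²/n = 3710 − 594²/104 = 317.3462
Population variance = 317.3462 / 104 = 3.0514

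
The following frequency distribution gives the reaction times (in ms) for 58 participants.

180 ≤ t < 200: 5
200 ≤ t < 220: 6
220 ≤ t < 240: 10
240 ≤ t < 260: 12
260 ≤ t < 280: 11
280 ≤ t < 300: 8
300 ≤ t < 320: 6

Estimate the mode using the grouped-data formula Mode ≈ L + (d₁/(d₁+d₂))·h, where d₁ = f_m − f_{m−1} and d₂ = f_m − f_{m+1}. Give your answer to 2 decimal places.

Modal class: 240 ≤ t < 260 (highest frequency 12).
d₁ = 12 − 10 = 2, d₂ = 12 − 11 = 1
Mode ≈ 240 + (2/(2+1)) × 20 = 240 + 13.3333 = 253.3333

253.33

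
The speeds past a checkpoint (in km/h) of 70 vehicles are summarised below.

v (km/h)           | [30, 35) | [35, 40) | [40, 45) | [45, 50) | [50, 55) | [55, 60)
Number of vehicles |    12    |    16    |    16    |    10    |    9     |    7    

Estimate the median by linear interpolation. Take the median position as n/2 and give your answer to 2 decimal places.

42.19

Cumulative frequencies: 12, 28, 44, 54, 63, 70
n = 70; position = n/2 = 35.
This falls in the class [40, 45): L = 40, F = 28, f = 16, h = 5.
Median ≈ 40 + ((35 − 28) / 16) × 5 = 42.1875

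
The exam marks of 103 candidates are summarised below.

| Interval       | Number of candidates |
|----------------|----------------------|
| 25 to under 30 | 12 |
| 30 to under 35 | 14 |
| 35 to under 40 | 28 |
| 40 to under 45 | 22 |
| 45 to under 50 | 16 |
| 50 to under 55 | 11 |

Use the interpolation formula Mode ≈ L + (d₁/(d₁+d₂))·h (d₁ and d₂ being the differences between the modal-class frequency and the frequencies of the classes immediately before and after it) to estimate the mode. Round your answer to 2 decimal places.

Modal class: 35 to under 40 (highest frequency 28).
d₁ = 28 − 14 = 14, d₂ = 28 − 22 = 6
Mode ≈ 35 + (14/(14+6)) × 5 = 35 + 3.5000 = 38.5000

38.50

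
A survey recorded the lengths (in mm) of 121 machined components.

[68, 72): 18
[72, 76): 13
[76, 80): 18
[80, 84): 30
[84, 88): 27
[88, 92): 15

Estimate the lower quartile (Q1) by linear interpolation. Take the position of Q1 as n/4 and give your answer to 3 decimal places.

Cumulative frequencies: 18, 31, 49, 79, 106, 121
n = 121; position = n/4 = 30.25.
This falls in the class [72, 76): L = 72, F = 18, f = 13, h = 4.
Lower quartile ≈ 72 + ((30.25 − 18) / 13) × 4 = 75.7692

75.769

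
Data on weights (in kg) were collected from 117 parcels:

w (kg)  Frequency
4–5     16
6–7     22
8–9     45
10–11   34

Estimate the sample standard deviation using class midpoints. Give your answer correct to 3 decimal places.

Midpoints: 4.5, 6.5, 8.5, 10.5
n = 117, Σfm = 954.5, mean = 8.1581
Σfm² = 8253.25
Σf(m − x̄)² = Σfm² − (Σfm)²/n = 8253.25 − 954.5²/117 = 466.3248
Sample variance = 466.3248 / 116 = 4.0200
Standard deviation = √4.0200 = 2.0050

2.005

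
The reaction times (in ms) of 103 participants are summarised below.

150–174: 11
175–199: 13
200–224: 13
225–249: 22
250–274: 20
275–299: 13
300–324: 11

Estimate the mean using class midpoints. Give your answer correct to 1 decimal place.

Midpoints: 162, 187, 212, 237, 262, 287, 312
Σfm = 11×162 + 13×187 + 13×212 + 22×237 + 20×262 + 13×287 + 11×312 = 24586
n = Σf = 103
Mean = 24586 / 103 = 238.6990

238.7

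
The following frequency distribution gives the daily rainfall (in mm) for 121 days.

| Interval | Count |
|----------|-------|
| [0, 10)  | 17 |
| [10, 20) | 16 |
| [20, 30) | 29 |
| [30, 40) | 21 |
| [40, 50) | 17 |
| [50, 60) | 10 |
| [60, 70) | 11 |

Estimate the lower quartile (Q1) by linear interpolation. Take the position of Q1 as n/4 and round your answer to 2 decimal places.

18.28

Cumulative frequencies: 17, 33, 62, 83, 100, 110, 121
n = 121; position = n/4 = 30.25.
This falls in the class [10, 20): L = 10, F = 17, f = 16, h = 10.
Lower quartile ≈ 10 + ((30.25 − 17) / 16) × 10 = 18.2812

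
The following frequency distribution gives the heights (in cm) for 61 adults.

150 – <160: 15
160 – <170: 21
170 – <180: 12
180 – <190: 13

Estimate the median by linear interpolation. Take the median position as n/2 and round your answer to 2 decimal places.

Cumulative frequencies: 15, 36, 48, 61
n = 61; position = n/2 = 30.5.
This falls in the class 160 – <170: L = 160, F = 15, f = 21, h = 10.
Median ≈ 160 + ((30.5 − 15) / 21) × 10 = 167.3810

167.38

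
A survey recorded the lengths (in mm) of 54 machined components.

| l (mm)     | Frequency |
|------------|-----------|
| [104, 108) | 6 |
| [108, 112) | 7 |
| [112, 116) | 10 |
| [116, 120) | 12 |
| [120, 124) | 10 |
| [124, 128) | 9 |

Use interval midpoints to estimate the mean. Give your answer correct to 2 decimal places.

116.96

Midpoints: 106, 110, 114, 118, 122, 126
Σfm = 6×106 + 7×110 + 10×114 + 12×118 + 10×122 + 9×126 = 6316
n = Σf = 54
Mean = 6316 / 54 = 116.9630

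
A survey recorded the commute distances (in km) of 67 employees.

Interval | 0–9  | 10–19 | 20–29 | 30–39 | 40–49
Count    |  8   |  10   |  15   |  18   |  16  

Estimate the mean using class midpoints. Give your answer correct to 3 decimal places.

Midpoints: 4.5, 14.5, 24.5, 34.5, 44.5
Σfm = 8×4.5 + 10×14.5 + 15×24.5 + 18×34.5 + 16×44.5 = 1881.5
n = Σf = 67
Mean = 1881.5 / 67 = 28.0821

28.082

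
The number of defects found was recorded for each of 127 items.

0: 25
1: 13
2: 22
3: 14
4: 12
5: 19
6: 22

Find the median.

Cumulative frequencies: 25, 38, 60, 74, 86, 105, 127
n = 127, so the median is the value in position (n+1)/2 = 64.
Position 64 falls at value 3.

3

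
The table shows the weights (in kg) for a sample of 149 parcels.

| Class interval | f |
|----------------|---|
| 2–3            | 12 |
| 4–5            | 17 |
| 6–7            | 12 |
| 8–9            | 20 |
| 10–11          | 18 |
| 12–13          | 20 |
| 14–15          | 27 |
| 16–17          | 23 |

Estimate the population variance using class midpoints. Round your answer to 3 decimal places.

20.081

Midpoints: 2.5, 4.5, 6.5, 8.5, 10.5, 12.5, 14.5, 16.5
n = 149, Σfm = 1564.5, mean = 10.5000
Σfm² = 19419.25
Σf(m − x̄)² = Σfm² − (Σfm)²/n = 19419.25 − 1564.5²/149 = 2992.0000
Population variance = 2992.0000 / 149 = 20.0805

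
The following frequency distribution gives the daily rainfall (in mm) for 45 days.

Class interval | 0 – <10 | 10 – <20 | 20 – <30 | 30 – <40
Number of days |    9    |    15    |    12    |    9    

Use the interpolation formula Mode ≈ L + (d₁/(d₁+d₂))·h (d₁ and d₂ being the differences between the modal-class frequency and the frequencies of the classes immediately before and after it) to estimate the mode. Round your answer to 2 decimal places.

16.67

Modal class: 10 – <20 (highest frequency 15).
d₁ = 15 − 9 = 6, d₂ = 15 − 12 = 3
Mode ≈ 10 + (6/(6+3)) × 10 = 10 + 6.6667 = 16.6667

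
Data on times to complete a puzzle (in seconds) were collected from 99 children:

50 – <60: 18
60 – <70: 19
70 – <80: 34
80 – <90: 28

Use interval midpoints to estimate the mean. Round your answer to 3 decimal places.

72.273

Midpoints: 55, 65, 75, 85
Σfm = 18×55 + 19×65 + 34×75 + 28×85 = 7155
n = Σf = 99
Mean = 7155 / 99 = 72.2727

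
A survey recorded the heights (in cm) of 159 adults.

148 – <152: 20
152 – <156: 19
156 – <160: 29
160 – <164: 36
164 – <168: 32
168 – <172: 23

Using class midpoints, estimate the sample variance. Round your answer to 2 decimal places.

39.89

Midpoints: 150, 154, 158, 162, 166, 170
n = 159, Σfm = 25562, mean = 160.7673
Σfm² = 4115836
Σf(m − x̄)² = Σfm² − (Σfm)²/n = 4115836 − 25562²/159 = 6302.3899
Sample variance = 6302.3899 / 158 = 39.8885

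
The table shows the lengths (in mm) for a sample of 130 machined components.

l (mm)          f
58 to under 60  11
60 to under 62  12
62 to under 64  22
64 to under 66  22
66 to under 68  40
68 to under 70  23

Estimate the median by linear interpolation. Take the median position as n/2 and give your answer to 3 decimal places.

65.818

Cumulative frequencies: 11, 23, 45, 67, 107, 130
n = 130; position = n/2 = 65.
This falls in the class 64 to under 66: L = 64, F = 45, f = 22, h = 2.
Median ≈ 64 + ((65 − 45) / 22) × 2 = 65.8182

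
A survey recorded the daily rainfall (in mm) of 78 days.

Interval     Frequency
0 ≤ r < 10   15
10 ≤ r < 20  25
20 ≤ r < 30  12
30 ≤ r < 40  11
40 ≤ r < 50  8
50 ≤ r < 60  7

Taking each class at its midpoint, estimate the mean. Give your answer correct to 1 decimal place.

24.1

Midpoints: 5, 15, 25, 35, 45, 55
Σfm = 15×5 + 25×15 + 12×25 + 11×35 + 8×45 + 7×55 = 1880
n = Σf = 78
Mean = 1880 / 78 = 24.1026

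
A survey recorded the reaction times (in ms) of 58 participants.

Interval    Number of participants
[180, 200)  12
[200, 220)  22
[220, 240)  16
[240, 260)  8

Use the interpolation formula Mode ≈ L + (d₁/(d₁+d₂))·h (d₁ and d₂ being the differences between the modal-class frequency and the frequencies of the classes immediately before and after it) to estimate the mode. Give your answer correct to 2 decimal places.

Modal class: [200, 220) (highest frequency 22).
d₁ = 22 − 12 = 10, d₂ = 22 − 16 = 6
Mode ≈ 200 + (10/(10+6)) × 20 = 200 + 12.5000 = 212.5000

212.50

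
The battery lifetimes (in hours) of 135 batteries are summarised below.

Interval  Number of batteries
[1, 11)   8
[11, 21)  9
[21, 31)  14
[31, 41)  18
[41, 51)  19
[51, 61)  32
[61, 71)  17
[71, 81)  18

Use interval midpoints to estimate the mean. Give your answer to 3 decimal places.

47.111

Midpoints: 6, 16, 26, 36, 46, 56, 66, 76
Σfm = 8×6 + 9×16 + 14×26 + 18×36 + 19×46 + 32×56 + 17×66 + 18×76 = 6360
n = Σf = 135
Mean = 6360 / 135 = 47.1111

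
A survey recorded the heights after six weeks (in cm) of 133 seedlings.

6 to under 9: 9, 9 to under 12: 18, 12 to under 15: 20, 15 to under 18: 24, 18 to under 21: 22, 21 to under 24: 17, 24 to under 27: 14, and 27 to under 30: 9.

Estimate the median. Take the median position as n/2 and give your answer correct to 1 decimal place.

Cumulative frequencies: 9, 27, 47, 71, 93, 110, 124, 133
n = 133; position = n/2 = 66.5.
This falls in the class 15 to under 18: L = 15, F = 47, f = 24, h = 3.
Median ≈ 15 + ((66.5 − 47) / 24) × 3 = 17.4375

17.4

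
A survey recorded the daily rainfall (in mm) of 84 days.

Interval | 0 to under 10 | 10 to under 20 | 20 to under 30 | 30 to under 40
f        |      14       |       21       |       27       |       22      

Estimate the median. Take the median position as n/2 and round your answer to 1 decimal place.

22.6

Cumulative frequencies: 14, 35, 62, 84
n = 84; position = n/2 = 42.
This falls in the class 20 to under 30: L = 20, F = 35, f = 27, h = 10.
Median ≈ 20 + ((42 − 35) / 27) × 10 = 22.5926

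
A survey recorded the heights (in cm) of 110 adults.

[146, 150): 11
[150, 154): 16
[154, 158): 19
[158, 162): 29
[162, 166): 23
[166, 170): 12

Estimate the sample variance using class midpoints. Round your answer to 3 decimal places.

Midpoints: 148, 152, 156, 160, 164, 168
n = 110, Σfm = 17452, mean = 158.6545
Σfm² = 2772688
Σf(m − x̄)² = Σfm² − (Σfm)²/n = 2772688 − 17452²/110 = 3848.8727
Sample variance = 3848.8727 / 109 = 35.3108

35.311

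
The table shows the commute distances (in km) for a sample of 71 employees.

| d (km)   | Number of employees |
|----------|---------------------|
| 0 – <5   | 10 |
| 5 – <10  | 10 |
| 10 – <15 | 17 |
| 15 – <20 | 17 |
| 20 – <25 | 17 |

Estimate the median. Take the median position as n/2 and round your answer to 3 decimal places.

14.559

Cumulative frequencies: 10, 20, 37, 54, 71
n = 71; position = n/2 = 35.5.
This falls in the class 10 – <15: L = 10, F = 20, f = 17, h = 5.
Median ≈ 10 + ((35.5 − 20) / 17) × 5 = 14.5588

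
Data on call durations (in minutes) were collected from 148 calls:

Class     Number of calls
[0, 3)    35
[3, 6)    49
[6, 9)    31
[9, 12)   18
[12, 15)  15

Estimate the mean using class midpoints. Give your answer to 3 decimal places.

Midpoints: 1.5, 4.5, 7.5, 10.5, 13.5
Σfm = 35×1.5 + 49×4.5 + 31×7.5 + 18×10.5 + 15×13.5 = 897
n = Σf = 148
Mean = 897 / 148 = 6.0608

6.061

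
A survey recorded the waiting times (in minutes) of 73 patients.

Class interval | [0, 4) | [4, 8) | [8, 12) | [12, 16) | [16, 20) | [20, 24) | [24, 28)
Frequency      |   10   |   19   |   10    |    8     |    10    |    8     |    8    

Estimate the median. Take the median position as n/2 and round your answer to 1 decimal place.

Cumulative frequencies: 10, 29, 39, 47, 57, 65, 73
n = 73; position = n/2 = 36.5.
This falls in the class [8, 12): L = 8, F = 29, f = 10, h = 4.
Median ≈ 8 + ((36.5 − 29) / 10) × 4 = 11.0000

11.0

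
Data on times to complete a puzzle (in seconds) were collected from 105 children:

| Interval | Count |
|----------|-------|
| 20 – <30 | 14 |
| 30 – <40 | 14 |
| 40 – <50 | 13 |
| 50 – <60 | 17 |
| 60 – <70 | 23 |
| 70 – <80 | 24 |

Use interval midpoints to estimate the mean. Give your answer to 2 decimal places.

Midpoints: 25, 35, 45, 55, 65, 75
Σfm = 14×25 + 14×35 + 13×45 + 17×55 + 23×65 + 24×75 = 5655
n = Σf = 105
Mean = 5655 / 105 = 53.8571

53.86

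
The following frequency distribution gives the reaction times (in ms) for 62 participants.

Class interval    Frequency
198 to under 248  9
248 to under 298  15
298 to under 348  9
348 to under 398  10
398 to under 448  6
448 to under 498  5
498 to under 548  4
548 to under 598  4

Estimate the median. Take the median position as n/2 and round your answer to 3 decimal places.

Cumulative frequencies: 9, 24, 33, 43, 49, 54, 58, 62
n = 62; position = n/2 = 31.
This falls in the class 298 to under 348: L = 298, F = 24, f = 9, h = 50.
Median ≈ 298 + ((31 − 24) / 9) × 50 = 336.8889

336.889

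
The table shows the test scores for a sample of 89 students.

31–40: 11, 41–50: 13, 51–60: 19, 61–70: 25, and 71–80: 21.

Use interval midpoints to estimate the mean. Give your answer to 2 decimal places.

59.10

Midpoints: 35.5, 45.5, 55.5, 65.5, 75.5
Σfm = 11×35.5 + 13×45.5 + 19×55.5 + 25×65.5 + 21×75.5 = 5259.5
n = Σf = 89
Mean = 5259.5 / 89 = 59.0955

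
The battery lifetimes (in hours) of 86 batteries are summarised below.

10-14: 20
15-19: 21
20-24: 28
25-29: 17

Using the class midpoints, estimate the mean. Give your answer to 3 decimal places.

Midpoints: 12, 17, 22, 27
Σfm = 20×12 + 21×17 + 28×22 + 17×27 = 1672
n = Σf = 86
Mean = 1672 / 86 = 19.4419

19.442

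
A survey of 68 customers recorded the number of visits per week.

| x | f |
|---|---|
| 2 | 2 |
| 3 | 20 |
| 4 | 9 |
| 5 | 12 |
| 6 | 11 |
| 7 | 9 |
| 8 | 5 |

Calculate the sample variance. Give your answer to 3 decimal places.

2.944

Values: 2, 3, 4, 5, 6, 7, 8
n = 68, Σfx = 329, mean = 4.8382
Σfx² = 1789
Σf(x − x̄)² = Σfx² − (Σfx)²/n = 1789 − 329²/68 = 197.2206
Sample variance = 197.2206 / 67 = 2.9436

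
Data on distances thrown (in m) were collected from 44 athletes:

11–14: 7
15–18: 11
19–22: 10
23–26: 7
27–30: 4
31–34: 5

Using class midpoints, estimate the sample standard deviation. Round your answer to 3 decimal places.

6.293

Midpoints: 12.5, 16.5, 20.5, 24.5, 28.5, 32.5
n = 44, Σfm = 922, mean = 20.9545
Σfm² = 21023
Σf(m − x̄)² = Σfm² − (Σfm)²/n = 21023 − 922²/44 = 1702.9091
Sample variance = 1702.9091 / 43 = 39.6025
Standard deviation = √39.6025 = 6.2931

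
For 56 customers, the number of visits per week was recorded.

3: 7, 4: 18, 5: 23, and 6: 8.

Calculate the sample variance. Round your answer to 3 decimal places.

0.795

Values: 3, 4, 5, 6
n = 56, Σfx = 256, mean = 4.5714
Σfx² = 1214
Σf(x − x̄)² = Σfx² − (Σfx)²/n = 1214 − 256²/56 = 43.7143
Sample variance = 43.7143 / 55 = 0.7948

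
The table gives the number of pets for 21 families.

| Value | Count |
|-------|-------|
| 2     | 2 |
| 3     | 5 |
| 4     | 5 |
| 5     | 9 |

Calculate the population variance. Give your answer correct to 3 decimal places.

1.048

Values: 2, 3, 4, 5
n = 21, Σfx = 84, mean = 4.0000
Σfx² = 358
Σf(x − x̄)² = Σfx² − (Σfx)²/n = 358 − 84²/21 = 22.0000
Population variance = 22.0000 / 21 = 1.0476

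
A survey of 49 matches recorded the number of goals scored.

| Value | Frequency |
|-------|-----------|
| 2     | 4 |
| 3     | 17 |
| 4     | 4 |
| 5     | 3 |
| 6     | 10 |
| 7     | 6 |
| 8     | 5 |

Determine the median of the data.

Cumulative frequencies: 4, 21, 25, 28, 38, 44, 49
n = 49, so the median is the value in position (n+1)/2 = 25.
Position 25 falls at value 4.

4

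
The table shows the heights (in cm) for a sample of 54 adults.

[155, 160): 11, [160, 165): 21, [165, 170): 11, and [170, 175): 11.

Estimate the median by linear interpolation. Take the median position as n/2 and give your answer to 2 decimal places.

163.81

Cumulative frequencies: 11, 32, 43, 54
n = 54; position = n/2 = 27.
This falls in the class [160, 165): L = 160, F = 11, f = 21, h = 5.
Median ≈ 160 + ((27 − 11) / 21) × 5 = 163.8095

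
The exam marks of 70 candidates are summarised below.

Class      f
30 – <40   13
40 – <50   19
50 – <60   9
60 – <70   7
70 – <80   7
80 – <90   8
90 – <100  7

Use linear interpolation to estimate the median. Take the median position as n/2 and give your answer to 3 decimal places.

53.333

Cumulative frequencies: 13, 32, 41, 48, 55, 63, 70
n = 70; position = n/2 = 35.
This falls in the class 50 – <60: L = 50, F = 32, f = 9, h = 10.
Median ≈ 50 + ((35 − 32) / 9) × 10 = 53.3333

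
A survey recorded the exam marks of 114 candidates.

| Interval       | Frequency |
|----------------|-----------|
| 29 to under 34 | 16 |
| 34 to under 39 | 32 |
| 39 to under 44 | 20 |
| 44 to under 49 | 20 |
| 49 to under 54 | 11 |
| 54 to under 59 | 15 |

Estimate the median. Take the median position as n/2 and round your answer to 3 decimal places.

41.250

Cumulative frequencies: 16, 48, 68, 88, 99, 114
n = 114; position = n/2 = 57.
This falls in the class 39 to under 44: L = 39, F = 48, f = 20, h = 5.
Median ≈ 39 + ((57 − 48) / 20) × 5 = 41.2500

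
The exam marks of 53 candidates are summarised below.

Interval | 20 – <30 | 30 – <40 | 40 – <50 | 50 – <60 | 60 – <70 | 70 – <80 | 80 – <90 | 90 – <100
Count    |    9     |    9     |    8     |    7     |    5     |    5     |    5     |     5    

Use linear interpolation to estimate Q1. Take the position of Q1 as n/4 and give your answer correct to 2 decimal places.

Cumulative frequencies: 9, 18, 26, 33, 38, 43, 48, 53
n = 53; position = n/4 = 13.25.
This falls in the class 30 – <40: L = 30, F = 9, f = 9, h = 10.
Lower quartile ≈ 30 + ((13.25 − 9) / 9) × 10 = 34.7222

34.72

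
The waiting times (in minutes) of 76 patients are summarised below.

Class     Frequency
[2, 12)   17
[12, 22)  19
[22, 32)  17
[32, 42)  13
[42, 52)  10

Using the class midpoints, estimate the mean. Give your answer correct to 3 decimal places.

Midpoints: 7, 17, 27, 37, 47
Σfm = 17×7 + 19×17 + 17×27 + 13×37 + 10×47 = 1852
n = Σf = 76
Mean = 1852 / 76 = 24.3684

24.368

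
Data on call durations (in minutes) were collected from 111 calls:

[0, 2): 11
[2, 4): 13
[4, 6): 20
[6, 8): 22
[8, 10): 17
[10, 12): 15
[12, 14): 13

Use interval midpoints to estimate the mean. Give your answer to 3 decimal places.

Midpoints: 1, 3, 5, 7, 9, 11, 13
Σfm = 11×1 + 13×3 + 20×5 + 22×7 + 17×9 + 15×11 + 13×13 = 791
n = Σf = 111
Mean = 791 / 111 = 7.1261

7.126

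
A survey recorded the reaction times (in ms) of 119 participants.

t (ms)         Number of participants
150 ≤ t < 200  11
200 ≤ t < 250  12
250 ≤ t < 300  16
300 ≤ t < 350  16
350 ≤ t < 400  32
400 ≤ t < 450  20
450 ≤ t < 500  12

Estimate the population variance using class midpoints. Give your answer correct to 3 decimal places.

7829.956

Midpoints: 175, 225, 275, 325, 375, 425, 475
n = 119, Σfm = 40425, mean = 339.7059
Σfm² = 14664375
Σf(m − x̄)² = Σfm² − (Σfm)²/n = 14664375 − 40425²/119 = 931764.7059
Population variance = 931764.7059 / 119 = 7829.9555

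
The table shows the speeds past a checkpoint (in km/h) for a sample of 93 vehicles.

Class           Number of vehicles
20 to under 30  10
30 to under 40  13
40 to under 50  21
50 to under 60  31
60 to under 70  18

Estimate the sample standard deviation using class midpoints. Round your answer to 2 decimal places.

Midpoints: 25, 35, 45, 55, 65
n = 93, Σfm = 4525, mean = 48.6559
Σfm² = 234525
Σf(m − x̄)² = Σfm² − (Σfm)²/n = 234525 − 4525²/93 = 14356.9892
Sample variance = 14356.9892 / 92 = 156.0542
Standard deviation = √156.0542 = 12.4922

12.49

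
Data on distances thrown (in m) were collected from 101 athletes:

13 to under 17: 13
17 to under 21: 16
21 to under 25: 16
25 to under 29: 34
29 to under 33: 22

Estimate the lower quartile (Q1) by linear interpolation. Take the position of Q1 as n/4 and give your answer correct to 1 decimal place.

Cumulative frequencies: 13, 29, 45, 79, 101
n = 101; position = n/4 = 25.25.
This falls in the class 17 to under 21: L = 17, F = 13, f = 16, h = 4.
Lower quartile ≈ 17 + ((25.25 − 13) / 16) × 4 = 20.0625

20.1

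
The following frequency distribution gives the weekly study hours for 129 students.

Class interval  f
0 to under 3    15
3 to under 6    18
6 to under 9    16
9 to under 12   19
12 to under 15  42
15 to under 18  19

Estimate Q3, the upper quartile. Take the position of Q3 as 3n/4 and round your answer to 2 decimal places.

14.05

Cumulative frequencies: 15, 33, 49, 68, 110, 129
n = 129; position = 3n/4 = 96.75.
This falls in the class 12 to under 15: L = 12, F = 68, f = 42, h = 3.
Upper quartile ≈ 12 + ((96.75 − 68) / 42) × 3 = 14.0536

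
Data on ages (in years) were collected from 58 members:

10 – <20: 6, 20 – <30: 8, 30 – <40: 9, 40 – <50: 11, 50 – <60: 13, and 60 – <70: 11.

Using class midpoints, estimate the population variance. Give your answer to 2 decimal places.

260.17

Midpoints: 15, 25, 35, 45, 55, 65
n = 58, Σfm = 2530, mean = 43.6207
Σfm² = 125450
Σf(m − x̄)² = Σfm² − (Σfm)²/n = 125450 − 2530²/58 = 15089.6552
Population variance = 15089.6552 / 58 = 260.1665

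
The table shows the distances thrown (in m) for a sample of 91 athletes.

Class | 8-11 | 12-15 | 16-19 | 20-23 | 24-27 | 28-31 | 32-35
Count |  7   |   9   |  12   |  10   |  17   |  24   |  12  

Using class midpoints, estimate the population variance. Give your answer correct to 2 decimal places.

53.54

Midpoints: 9.5, 13.5, 17.5, 21.5, 25.5, 29.5, 33.5
n = 91, Σfm = 2156.5, mean = 23.6978
Σfm² = 55976.75
Σf(m − x̄)² = Σfm² − (Σfm)²/n = 55976.75 − 2156.5²/91 = 4872.4396
Population variance = 4872.4396 / 91 = 53.5433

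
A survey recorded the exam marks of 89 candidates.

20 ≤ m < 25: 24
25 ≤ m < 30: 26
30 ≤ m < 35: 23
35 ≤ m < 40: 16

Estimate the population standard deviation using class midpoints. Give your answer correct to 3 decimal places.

5.305

Midpoints: 22.5, 27.5, 32.5, 37.5
n = 89, Σfm = 2602.5, mean = 29.2416
Σfm² = 78606.25
Σf(m − x̄)² = Σfm² − (Σfm)²/n = 78606.25 − 2602.5²/89 = 2505.0562
Population variance = 2505.0562 / 89 = 28.1467
Standard deviation = √28.1467 = 5.3053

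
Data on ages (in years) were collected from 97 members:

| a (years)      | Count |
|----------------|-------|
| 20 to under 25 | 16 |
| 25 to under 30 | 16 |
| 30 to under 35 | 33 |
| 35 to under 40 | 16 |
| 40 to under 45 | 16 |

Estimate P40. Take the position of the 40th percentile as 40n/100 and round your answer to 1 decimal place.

31.0

Cumulative frequencies: 16, 32, 65, 81, 97
n = 97; position = 40n/100 = 38.8.
This falls in the class 30 to under 35: L = 30, F = 32, f = 33, h = 5.
40th percentile ≈ 30 + ((38.8 − 32) / 33) × 5 = 31.0303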